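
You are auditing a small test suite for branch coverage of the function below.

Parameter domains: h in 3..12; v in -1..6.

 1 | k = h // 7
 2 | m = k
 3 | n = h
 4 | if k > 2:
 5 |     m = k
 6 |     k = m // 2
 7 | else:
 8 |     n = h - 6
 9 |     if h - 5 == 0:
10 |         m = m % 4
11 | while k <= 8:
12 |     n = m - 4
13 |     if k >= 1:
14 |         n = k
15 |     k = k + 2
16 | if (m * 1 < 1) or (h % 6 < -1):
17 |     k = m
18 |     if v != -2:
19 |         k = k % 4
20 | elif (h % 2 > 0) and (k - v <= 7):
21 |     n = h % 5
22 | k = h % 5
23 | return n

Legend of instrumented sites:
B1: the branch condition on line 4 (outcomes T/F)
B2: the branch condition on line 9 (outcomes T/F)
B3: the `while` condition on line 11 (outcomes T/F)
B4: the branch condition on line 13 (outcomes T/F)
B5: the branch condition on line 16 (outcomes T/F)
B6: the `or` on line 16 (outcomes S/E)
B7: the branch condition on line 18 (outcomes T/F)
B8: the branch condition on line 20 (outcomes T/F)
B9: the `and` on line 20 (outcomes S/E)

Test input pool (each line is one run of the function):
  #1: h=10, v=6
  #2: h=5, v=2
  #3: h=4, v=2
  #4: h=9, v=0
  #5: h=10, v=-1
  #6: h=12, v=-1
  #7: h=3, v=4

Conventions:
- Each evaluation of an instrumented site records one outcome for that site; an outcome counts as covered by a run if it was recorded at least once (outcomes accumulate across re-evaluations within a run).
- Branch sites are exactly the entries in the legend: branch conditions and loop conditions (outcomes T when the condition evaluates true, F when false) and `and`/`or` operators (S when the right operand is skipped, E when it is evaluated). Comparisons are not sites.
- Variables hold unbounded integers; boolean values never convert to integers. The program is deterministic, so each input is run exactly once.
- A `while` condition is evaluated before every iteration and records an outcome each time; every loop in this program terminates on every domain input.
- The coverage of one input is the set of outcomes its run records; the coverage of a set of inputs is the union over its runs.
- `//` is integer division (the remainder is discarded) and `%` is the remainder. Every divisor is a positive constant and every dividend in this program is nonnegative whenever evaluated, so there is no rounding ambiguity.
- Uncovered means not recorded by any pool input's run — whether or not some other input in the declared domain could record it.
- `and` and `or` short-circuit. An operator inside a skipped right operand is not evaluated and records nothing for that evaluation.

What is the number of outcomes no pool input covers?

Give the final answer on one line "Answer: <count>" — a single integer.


test 1 (h=10, v=6) fires B1->F, B2->F, B3->T, B4->T, B3->T, B4->T, B3->T, B4->T, B3->T, B4->T, B3->F, B6->E, B5->F, B9->S, ...; hits B1=F, B2=F, B3=T, B3=F, B4=T, B5=F, B6=E, B8=F, B9=S
test 2 (h=5, v=2) fires B1->F, B2->T, B3->T, B4->F, B3->T, B4->T, B3->T, B4->T, B3->T, B4->T, B3->T, B4->T, B3->F, B6->S, ...; hits B1=F, B2=T, B3=T, B3=F, B4=T, B4=F, B5=T, B6=S, B7=T
test 3 (h=4, v=2) fires B1->F, B2->F, B3->T, B4->F, B3->T, B4->T, B3->T, B4->T, B3->T, B4->T, B3->T, B4->T, B3->F, B6->S, ...; hits B1=F, B2=F, B3=T, B3=F, B4=T, B4=F, B5=T, B6=S, B7=T
test 4 (h=9, v=0) fires B1->F, B2->F, B3->T, B4->T, B3->T, B4->T, B3->T, B4->T, B3->T, B4->T, B3->F, B6->E, B5->F, B9->E, ...; hits B1=F, B2=F, B3=T, B3=F, B4=T, B5=F, B6=E, B8=F, B9=E
test 5 (h=10, v=-1) fires B1->F, B2->F, B3->T, B4->T, B3->T, B4->T, B3->T, B4->T, B3->T, B4->T, B3->F, B6->E, B5->F, B9->S, ...; hits B1=F, B2=F, B3=T, B3=F, B4=T, B5=F, B6=E, B8=F, B9=S
test 6 (h=12, v=-1) fires B1->F, B2->F, B3->T, B4->T, B3->T, B4->T, B3->T, B4->T, B3->T, B4->T, B3->F, B6->E, B5->F, B9->S, ...; hits B1=F, B2=F, B3=T, B3=F, B4=T, B5=F, B6=E, B8=F, B9=S
test 7 (h=3, v=4) fires B1->F, B2->F, B3->T, B4->F, B3->T, B4->T, B3->T, B4->T, B3->T, B4->T, B3->T, B4->T, B3->F, B6->S, ...; hits B1=F, B2=F, B3=T, B3=F, B4=T, B4=F, B5=T, B6=S, B7=T
union over the pool: B1=F, B2=T, B2=F, B3=T, B3=F, B4=T, B4=F, B5=T, B5=F, B6=S, B6=E, B7=T, B8=F, B9=S, B9=E
uncovered (3 of 18): B1=T, B7=F, B8=T
Answer: 3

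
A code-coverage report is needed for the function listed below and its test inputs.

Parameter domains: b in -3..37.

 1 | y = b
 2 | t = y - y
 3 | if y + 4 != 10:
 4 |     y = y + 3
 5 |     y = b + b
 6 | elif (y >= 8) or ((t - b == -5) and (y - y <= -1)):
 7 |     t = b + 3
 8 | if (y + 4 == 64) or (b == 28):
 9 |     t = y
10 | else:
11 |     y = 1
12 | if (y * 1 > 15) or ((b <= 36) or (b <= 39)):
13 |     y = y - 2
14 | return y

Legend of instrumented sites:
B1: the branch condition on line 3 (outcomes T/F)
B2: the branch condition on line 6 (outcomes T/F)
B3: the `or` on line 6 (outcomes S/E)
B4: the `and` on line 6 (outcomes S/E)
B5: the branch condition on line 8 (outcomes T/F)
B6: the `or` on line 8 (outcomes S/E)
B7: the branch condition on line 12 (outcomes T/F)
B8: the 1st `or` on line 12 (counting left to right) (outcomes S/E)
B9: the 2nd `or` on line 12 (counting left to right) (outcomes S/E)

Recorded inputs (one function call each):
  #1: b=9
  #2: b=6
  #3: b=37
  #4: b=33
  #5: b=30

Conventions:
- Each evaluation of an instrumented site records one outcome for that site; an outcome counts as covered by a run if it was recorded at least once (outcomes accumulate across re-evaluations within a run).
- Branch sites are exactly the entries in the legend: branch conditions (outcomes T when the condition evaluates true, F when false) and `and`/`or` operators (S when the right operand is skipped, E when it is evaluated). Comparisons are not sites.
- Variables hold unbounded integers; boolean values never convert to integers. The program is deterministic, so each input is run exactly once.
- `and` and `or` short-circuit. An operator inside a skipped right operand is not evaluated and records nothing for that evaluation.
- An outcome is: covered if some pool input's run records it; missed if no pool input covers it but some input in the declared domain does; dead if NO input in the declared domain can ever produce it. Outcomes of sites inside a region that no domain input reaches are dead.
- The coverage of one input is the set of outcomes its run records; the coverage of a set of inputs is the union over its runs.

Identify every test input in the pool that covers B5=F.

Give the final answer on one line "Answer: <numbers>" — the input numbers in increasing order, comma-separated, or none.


input #1 (b=9): produces B5=F
input #2 (b=6): produces B5=F
input #3 (b=37): produces B5=F
input #4 (b=33): produces B5=F
input #5 (b=30): does not produce B5=F
Answer: 1, 2, 3, 4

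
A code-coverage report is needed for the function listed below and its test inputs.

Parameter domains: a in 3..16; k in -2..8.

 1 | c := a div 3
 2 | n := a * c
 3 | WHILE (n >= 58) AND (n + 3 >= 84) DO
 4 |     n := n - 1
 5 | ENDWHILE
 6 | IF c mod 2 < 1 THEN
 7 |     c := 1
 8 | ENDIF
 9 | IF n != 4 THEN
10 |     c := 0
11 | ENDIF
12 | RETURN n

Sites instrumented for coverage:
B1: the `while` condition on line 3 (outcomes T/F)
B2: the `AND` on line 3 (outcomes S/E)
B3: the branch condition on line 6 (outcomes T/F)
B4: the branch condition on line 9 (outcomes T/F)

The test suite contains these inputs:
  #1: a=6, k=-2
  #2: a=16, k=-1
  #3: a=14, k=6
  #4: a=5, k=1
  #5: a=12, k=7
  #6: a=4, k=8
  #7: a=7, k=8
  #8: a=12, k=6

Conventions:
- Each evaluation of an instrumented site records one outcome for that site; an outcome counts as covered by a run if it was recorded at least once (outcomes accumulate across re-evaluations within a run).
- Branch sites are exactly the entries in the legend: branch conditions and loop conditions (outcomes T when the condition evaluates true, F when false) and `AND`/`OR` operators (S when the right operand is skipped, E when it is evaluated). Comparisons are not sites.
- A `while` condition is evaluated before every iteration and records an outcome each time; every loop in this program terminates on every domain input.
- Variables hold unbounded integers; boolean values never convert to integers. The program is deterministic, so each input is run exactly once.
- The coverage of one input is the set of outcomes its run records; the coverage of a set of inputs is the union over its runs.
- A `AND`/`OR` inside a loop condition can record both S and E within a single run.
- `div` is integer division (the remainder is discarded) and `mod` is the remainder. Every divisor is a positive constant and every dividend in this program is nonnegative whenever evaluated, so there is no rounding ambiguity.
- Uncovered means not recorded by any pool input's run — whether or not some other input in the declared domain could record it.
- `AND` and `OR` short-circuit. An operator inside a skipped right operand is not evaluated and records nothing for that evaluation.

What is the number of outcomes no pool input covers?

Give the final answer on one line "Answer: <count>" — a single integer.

input #1 (a=6, k=-2): events B2->S, B1->F, B3->T, B4->T; covers B1=F, B2=S, B3=T, B4=T
input #2 (a=16, k=-1): events B2->E, B1->F, B3->F, B4->T; covers B1=F, B2=E, B3=F, B4=T
input #3 (a=14, k=6): events B2->S, B1->F, B3->T, B4->T; covers B1=F, B2=S, B3=T, B4=T
input #4 (a=5, k=1): events B2->S, B1->F, B3->F, B4->T; covers B1=F, B2=S, B3=F, B4=T
input #5 (a=12, k=7): events B2->S, B1->F, B3->T, B4->T; covers B1=F, B2=S, B3=T, B4=T
input #6 (a=4, k=8): events B2->S, B1->F, B3->F, B4->F; covers B1=F, B2=S, B3=F, B4=F
input #7 (a=7, k=8): events B2->S, B1->F, B3->T, B4->T; covers B1=F, B2=S, B3=T, B4=T
input #8 (a=12, k=6): events B2->S, B1->F, B3->T, B4->T; covers B1=F, B2=S, B3=T, B4=T
union over the pool: B1=F, B2=S, B2=E, B3=T, B3=F, B4=T, B4=F
uncovered (1 of 8): B1=T

Answer: 1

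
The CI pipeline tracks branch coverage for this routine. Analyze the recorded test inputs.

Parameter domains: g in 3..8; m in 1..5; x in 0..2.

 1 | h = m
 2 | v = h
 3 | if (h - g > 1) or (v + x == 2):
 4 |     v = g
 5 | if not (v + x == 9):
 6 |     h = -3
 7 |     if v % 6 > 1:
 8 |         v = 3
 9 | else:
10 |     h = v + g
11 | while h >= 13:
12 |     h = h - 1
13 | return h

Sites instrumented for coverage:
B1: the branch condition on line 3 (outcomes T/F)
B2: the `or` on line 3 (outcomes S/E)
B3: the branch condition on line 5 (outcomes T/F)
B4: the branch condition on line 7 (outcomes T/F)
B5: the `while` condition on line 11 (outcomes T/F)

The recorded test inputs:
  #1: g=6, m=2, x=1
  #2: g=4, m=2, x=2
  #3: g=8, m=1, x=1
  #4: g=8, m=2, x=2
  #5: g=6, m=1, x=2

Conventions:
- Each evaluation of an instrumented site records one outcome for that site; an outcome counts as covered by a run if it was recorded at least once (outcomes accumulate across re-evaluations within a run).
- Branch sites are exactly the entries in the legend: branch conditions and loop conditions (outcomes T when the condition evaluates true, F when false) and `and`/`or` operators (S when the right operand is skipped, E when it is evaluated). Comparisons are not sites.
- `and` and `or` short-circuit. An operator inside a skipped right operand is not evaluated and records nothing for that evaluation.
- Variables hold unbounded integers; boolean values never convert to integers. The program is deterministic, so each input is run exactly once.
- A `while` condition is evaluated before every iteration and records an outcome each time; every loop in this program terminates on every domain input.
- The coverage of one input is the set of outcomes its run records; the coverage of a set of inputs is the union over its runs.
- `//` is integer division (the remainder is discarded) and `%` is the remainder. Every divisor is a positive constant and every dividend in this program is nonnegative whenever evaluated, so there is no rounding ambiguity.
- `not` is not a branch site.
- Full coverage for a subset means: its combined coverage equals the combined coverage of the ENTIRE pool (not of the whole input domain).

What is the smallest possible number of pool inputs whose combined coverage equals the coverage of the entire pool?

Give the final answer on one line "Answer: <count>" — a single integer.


run #1 (g=6, m=2, x=1) runs B2->E, B1->F, B3->T, B4->T, B5->F; records B1=F, B2=E, B3=T, B4=T, B5=F
run #2 (g=4, m=2, x=2) runs B2->E, B1->F, B3->T, B4->T, B5->F; records B1=F, B2=E, B3=T, B4=T, B5=F
run #3 (g=8, m=1, x=1) runs B2->E, B1->T, B3->F, B5->T, B5->T, B5->T, B5->T, B5->F; records B1=T, B2=E, B3=F, B5=T, B5=F
run #4 (g=8, m=2, x=2) runs B2->E, B1->F, B3->T, B4->T, B5->F; records B1=F, B2=E, B3=T, B4=T, B5=F
run #5 (g=6, m=1, x=2) runs B2->E, B1->F, B3->T, B4->F, B5->F; records B1=F, B2=E, B3=T, B4=F, B5=F
pool-wide coverage (9 outcomes): B1=T, B1=F, B2=E, B3=T, B3=F, B4=T, B4=F, B5=T, B5=F
no size-1 subset reaches all 9 outcomes (best union: 5/9)
no size-2 subset reaches all 9 outcomes (best union: 8/9)
at size 3, {1, 3, 5} reaches all 9 outcomes; every lexicographically earlier size-3 subset fails
Answer: 3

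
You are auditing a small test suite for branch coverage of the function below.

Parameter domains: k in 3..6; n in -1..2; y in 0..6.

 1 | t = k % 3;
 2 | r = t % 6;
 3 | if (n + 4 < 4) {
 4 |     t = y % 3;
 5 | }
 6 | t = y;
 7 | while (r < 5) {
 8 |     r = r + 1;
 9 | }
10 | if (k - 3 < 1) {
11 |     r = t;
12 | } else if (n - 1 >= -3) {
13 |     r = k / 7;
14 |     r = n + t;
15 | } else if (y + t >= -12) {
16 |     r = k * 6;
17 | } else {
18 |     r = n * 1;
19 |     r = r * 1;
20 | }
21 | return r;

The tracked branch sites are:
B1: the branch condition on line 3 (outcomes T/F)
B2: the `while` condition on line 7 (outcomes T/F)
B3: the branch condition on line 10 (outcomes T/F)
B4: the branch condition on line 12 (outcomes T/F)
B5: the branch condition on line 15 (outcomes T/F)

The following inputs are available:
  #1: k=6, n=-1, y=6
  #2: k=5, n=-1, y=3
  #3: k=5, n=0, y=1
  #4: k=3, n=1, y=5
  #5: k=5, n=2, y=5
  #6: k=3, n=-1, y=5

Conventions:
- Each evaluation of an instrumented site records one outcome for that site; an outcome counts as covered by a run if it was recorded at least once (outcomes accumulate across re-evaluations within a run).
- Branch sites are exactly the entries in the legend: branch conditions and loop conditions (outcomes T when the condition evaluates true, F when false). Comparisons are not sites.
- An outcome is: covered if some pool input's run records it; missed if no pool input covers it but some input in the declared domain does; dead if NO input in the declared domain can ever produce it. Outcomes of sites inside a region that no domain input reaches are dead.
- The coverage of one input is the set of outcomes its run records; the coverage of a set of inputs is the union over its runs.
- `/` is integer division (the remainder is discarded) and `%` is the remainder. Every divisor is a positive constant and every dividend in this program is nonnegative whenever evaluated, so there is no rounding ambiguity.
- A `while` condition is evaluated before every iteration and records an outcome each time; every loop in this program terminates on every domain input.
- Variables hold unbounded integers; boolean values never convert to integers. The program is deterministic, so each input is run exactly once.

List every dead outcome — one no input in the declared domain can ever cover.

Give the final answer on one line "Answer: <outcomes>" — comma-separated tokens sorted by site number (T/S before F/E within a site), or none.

sweeping the full domain (112 inputs) for each outcome:
  B4=F: never recorded by any domain input -> dead
  B5=T: never recorded by any domain input -> dead
  B5=F: never recorded by any domain input -> dead
  reachable outcomes have witnesses, e.g. B1=T (e.g. k=3, n=-1, y=0), B1=F (e.g. k=3, n=0, y=0), B2=T (e.g. k=3, n=-1, y=0), B2=F (e.g. k=3, n=-1, y=0)

Answer: B4=F, B5=T, B5=F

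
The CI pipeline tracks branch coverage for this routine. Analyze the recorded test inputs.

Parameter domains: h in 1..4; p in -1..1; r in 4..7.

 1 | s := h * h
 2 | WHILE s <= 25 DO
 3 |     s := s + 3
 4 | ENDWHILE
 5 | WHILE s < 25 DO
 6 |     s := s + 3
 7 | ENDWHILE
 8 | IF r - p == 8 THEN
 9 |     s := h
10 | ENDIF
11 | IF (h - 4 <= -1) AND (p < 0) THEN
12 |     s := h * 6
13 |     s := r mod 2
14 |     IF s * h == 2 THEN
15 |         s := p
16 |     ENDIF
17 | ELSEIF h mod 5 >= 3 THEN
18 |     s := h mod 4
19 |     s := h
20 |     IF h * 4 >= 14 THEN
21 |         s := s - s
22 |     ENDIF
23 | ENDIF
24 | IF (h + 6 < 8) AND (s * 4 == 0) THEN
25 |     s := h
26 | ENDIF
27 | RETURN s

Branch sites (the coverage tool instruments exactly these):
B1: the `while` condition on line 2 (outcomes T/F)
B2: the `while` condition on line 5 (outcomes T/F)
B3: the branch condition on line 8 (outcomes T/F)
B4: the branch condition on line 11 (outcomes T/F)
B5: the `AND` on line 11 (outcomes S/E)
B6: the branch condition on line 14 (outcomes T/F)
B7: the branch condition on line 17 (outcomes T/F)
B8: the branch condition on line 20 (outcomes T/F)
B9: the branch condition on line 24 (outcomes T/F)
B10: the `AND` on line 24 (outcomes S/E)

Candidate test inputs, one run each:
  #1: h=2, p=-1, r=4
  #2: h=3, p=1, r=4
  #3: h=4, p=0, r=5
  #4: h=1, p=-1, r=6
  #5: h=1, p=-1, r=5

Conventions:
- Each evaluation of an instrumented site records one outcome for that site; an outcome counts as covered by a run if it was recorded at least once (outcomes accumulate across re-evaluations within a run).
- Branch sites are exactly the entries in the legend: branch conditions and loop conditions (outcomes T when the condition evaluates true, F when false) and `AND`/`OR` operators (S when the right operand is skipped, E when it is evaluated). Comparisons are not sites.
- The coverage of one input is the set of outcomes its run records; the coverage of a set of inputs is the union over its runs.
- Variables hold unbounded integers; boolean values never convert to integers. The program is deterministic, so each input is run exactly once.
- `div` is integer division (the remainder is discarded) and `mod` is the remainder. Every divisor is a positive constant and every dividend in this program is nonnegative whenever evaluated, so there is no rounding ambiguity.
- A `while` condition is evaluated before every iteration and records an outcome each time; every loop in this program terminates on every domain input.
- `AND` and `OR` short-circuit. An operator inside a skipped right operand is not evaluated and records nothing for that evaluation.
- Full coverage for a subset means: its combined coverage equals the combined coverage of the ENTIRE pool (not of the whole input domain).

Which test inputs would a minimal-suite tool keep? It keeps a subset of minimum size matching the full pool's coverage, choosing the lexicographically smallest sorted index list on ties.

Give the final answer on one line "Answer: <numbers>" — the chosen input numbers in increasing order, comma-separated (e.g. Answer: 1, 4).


run #1 (h=2, p=-1, r=4) runs B1->T, B1->T, B1->T, B1->T, B1->T, B1->T, B1->T, B1->T, B1->F, B2->F, B3->F, B5->E, B4->T, B6->F, ...; records B1=T, B1=F, B2=F, B3=F, B4=T, B5=E, B6=F, B9=F, B10=S
run #2 (h=3, p=1, r=4) runs B1->T, B1->T, B1->T, B1->T, B1->T, B1->T, B1->F, B2->F, B3->F, B5->E, B4->F, B7->T, B8->F, B10->S, ...; records B1=T, B1=F, B2=F, B3=F, B4=F, B5=E, B7=T, B8=F, B9=F, B10=S
run #3 (h=4, p=0, r=5) runs B1->T, B1->T, B1->T, B1->T, B1->F, B2->F, B3->F, B5->S, B4->F, B7->T, B8->T, B10->S, B9->F; records B1=T, B1=F, B2=F, B3=F, B4=F, B5=S, B7=T, B8=T, B9=F, B10=S
run #4 (h=1, p=-1, r=6) runs B1->T, B1->T, B1->T, B1->T, B1->T, B1->T, B1->T, B1->T, B1->T, B1->F, B2->F, B3->F, B5->E, B4->T, ...; records B1=T, B1=F, B2=F, B3=F, B4=T, B5=E, B6=F, B9=T, B10=E
run #5 (h=1, p=-1, r=5) runs B1->T, B1->T, B1->T, B1->T, B1->T, B1->T, B1->T, B1->T, B1->T, B1->F, B2->F, B3->F, B5->E, B4->T, ...; records B1=T, B1=F, B2=F, B3=F, B4=T, B5=E, B6=F, B9=F, B10=E
together the pool reaches 16 outcomes: B1=T, B1=F, B2=F, B3=F, B4=T, B4=F, B5=S, B5=E, B6=F, B7=T, B8=T, B8=F, B9=T, B9=F, B10=S, B10=E
size 1 is not enough: best union over all size-1 subsets is 10/16
size 2 is not enough: best union over all size-2 subsets is 15/16
inputs {2, 3, 4} (size 3) cover everything; no size-3 subset with a lexicographically smaller index list covers all 16
Answer: 2, 3, 4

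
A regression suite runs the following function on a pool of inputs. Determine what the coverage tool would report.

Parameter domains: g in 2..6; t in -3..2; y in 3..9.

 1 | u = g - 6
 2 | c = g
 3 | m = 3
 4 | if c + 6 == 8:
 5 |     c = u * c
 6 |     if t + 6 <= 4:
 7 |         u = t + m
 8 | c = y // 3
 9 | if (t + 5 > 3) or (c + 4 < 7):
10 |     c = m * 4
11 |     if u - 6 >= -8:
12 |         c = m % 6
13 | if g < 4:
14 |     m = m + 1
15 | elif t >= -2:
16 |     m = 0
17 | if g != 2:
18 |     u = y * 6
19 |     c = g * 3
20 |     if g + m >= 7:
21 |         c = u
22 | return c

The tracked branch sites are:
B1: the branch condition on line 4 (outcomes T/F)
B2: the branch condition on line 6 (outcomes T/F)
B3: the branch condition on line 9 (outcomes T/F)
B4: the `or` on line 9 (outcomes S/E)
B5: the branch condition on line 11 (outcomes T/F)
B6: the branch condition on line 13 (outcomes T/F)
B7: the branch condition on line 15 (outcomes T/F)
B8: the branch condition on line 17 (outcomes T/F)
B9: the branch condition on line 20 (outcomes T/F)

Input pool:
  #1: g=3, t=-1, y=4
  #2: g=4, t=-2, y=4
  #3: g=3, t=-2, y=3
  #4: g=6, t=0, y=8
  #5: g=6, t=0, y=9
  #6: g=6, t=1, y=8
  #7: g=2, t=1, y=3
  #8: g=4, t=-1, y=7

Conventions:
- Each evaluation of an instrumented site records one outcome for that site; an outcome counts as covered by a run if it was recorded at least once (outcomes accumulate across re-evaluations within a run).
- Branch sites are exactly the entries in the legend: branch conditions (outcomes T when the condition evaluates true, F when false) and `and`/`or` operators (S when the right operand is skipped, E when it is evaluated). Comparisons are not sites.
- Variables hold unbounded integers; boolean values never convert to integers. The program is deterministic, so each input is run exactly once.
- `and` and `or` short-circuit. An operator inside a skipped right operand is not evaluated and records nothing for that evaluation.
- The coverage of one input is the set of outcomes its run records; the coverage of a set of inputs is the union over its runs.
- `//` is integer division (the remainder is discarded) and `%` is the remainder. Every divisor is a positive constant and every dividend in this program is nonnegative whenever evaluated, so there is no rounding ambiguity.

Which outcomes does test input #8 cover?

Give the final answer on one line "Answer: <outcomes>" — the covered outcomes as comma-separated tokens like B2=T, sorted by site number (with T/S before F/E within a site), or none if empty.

Event log for input #8 (g=4, t=-1, y=7):
  B1->F, B4->S, B3->T, B5->T, B6->F, B7->T, B8->T, B9->F
distinct outcomes covered: B1=F, B3=T, B4=S, B5=T, B6=F, B7=T, B8=T, B9=F

Answer: B1=F, B3=T, B4=S, B5=T, B6=F, B7=T, B8=T, B9=F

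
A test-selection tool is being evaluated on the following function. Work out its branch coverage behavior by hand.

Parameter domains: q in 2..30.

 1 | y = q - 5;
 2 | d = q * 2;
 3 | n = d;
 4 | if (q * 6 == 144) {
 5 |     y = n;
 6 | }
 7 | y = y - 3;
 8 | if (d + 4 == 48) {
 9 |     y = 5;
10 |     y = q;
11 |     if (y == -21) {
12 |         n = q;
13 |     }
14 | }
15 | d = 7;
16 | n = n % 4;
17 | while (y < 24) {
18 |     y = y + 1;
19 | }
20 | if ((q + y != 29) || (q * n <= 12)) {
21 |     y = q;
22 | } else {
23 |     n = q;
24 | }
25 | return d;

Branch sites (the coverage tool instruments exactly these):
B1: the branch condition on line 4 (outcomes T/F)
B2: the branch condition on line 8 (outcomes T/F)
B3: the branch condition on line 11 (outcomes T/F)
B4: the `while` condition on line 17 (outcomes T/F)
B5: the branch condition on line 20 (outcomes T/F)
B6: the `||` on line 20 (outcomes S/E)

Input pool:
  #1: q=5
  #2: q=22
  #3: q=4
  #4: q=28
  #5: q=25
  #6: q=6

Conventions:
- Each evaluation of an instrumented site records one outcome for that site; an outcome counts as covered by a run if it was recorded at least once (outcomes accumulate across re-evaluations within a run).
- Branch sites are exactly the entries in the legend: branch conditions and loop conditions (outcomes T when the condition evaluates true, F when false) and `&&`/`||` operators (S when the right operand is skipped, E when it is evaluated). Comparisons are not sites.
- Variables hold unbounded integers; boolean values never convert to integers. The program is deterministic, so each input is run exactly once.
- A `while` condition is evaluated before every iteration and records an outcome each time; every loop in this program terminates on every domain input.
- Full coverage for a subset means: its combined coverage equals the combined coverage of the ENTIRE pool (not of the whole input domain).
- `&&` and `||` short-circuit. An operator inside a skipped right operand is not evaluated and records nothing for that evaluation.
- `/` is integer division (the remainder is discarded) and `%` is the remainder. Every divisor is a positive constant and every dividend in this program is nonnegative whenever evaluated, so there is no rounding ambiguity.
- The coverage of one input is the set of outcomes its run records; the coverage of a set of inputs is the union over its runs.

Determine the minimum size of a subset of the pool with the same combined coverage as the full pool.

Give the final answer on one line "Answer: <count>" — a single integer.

input #1 (q=5): covers B1=F, B2=F, B4=T, B4=F, B5=T, B6=E
input #2 (q=22): covers B1=F, B2=T, B3=F, B4=T, B4=F, B5=T, B6=S
input #3 (q=4): covers B1=F, B2=F, B4=T, B4=F, B5=T, B6=S
input #4 (q=28): covers B1=F, B2=F, B4=T, B4=F, B5=T, B6=S
input #5 (q=25): covers B1=F, B2=F, B4=T, B4=F, B5=T, B6=S
input #6 (q=6): covers B1=F, B2=F, B4=T, B4=F, B5=T, B6=S
the full pool covers 9 outcomes: B1=F, B2=T, B2=F, B3=F, B4=T, B4=F, B5=T, B6=S, B6=E
no size-1 subset reaches all 9 outcomes (best union: 7/9)
the canonical winner is {1, 2}: size 2, full 9-outcome coverage, earliest index list among size-2 covers

Answer: 2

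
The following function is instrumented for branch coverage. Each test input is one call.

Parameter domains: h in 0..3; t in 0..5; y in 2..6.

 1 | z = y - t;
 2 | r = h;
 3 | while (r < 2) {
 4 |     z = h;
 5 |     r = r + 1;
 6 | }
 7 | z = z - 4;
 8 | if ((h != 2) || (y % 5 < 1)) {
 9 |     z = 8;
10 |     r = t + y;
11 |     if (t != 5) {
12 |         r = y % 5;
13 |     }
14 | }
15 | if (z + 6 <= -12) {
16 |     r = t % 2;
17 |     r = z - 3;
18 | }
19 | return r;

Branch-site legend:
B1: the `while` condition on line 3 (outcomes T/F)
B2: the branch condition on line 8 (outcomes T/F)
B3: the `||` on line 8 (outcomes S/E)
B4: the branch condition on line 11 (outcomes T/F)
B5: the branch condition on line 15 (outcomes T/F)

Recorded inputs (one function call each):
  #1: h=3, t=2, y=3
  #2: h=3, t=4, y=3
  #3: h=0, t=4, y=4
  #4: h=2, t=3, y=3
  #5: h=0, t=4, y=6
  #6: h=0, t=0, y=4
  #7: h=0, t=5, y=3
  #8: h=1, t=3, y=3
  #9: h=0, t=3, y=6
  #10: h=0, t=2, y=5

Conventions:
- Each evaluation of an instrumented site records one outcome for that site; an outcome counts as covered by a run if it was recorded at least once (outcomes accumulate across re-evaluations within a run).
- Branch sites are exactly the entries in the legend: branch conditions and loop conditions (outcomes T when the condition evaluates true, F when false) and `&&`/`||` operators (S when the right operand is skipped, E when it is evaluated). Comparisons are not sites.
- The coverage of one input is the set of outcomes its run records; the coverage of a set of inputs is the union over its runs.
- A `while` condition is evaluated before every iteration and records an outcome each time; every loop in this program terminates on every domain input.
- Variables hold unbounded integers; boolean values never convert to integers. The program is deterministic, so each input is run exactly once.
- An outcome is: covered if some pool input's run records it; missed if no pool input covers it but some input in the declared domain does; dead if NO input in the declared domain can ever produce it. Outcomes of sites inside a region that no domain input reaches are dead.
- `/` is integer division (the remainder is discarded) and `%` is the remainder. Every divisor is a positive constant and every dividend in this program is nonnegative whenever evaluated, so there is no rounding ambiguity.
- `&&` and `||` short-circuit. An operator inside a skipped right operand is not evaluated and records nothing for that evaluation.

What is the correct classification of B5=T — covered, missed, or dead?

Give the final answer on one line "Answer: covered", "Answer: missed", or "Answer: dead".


no pool input records B5=T
checking all 120 inputs in the declared domain: B5=T is never recorded -> dead
Answer: dead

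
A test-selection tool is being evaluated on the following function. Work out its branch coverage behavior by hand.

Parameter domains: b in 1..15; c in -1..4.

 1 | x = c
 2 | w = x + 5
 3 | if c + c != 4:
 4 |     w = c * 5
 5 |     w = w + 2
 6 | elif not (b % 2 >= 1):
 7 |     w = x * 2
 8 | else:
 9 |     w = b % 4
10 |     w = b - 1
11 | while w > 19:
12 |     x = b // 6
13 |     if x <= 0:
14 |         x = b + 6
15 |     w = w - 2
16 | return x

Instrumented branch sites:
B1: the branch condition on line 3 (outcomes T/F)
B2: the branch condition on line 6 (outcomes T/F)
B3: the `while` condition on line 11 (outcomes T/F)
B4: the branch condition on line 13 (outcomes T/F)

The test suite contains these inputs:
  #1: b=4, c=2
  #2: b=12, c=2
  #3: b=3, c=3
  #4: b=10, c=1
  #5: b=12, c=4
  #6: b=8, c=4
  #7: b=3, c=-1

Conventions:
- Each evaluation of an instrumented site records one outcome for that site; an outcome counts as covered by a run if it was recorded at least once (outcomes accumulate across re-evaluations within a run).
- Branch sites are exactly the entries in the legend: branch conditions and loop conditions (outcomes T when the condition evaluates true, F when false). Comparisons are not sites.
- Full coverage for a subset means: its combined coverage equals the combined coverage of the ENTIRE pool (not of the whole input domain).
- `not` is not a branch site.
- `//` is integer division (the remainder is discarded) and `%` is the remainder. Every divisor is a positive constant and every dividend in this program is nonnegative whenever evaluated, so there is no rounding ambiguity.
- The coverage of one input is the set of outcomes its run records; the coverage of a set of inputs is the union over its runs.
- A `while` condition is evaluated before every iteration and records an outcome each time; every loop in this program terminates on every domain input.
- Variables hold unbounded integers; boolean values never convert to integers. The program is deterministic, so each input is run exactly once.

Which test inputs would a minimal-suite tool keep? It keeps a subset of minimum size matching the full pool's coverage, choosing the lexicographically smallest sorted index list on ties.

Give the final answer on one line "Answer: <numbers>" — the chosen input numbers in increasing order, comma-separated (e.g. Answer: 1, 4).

input #1 (b=4, c=2): events B1->F, B2->T, B3->F; covers B1=F, B2=T, B3=F
input #2 (b=12, c=2): events B1->F, B2->T, B3->F; covers B1=F, B2=T, B3=F
input #3 (b=3, c=3): events B1->T, B3->F; covers B1=T, B3=F
input #4 (b=10, c=1): events B1->T, B3->F; covers B1=T, B3=F
input #5 (b=12, c=4): events B1->T, B3->T, B4->F, B3->T, B4->F, B3->F; covers B1=T, B3=T, B3=F, B4=F
input #6 (b=8, c=4): events B1->T, B3->T, B4->F, B3->T, B4->F, B3->F; covers B1=T, B3=T, B3=F, B4=F
input #7 (b=3, c=-1): events B1->T, B3->F; covers B1=T, B3=F
pool-wide coverage (6 outcomes): B1=T, B1=F, B2=T, B3=T, B3=F, B4=F
checked all size-1 subsets: none covers 6 outcomes (max 4/6)
the canonical winner is {1, 5}: size 2, full 6-outcome coverage, earliest index list among size-2 covers

Answer: 1, 5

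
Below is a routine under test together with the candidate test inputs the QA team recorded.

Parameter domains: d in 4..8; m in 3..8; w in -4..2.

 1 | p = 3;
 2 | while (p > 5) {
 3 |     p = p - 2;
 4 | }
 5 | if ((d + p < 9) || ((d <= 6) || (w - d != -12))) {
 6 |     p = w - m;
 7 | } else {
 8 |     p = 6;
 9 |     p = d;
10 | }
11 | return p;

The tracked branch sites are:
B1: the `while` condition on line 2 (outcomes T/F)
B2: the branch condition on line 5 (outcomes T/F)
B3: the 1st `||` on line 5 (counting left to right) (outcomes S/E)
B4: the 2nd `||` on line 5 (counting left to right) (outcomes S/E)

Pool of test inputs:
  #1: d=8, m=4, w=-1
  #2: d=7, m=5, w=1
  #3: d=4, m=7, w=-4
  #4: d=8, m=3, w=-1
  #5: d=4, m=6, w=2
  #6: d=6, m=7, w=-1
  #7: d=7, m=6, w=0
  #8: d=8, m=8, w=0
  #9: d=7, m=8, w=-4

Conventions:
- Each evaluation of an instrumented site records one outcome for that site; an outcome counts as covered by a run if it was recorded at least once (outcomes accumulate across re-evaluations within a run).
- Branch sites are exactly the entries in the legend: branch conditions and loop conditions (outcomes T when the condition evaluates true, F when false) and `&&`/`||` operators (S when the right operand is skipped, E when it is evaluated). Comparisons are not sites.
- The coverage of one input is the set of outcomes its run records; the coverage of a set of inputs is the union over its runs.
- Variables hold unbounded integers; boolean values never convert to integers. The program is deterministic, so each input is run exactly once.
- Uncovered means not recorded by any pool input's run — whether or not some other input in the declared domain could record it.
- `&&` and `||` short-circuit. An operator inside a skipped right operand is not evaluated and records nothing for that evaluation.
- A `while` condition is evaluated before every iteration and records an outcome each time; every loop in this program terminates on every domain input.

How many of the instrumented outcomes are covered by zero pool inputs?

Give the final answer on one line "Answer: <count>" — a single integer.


input #1, d=8, m=4, w=-1: events B1->F, B3->E, B4->E, B2->T; outcomes B1=F, B2=T, B3=E, B4=E
input #2, d=7, m=5, w=1: events B1->F, B3->E, B4->E, B2->T; outcomes B1=F, B2=T, B3=E, B4=E
input #3, d=4, m=7, w=-4: events B1->F, B3->S, B2->T; outcomes B1=F, B2=T, B3=S
input #4, d=8, m=3, w=-1: events B1->F, B3->E, B4->E, B2->T; outcomes B1=F, B2=T, B3=E, B4=E
input #5, d=4, m=6, w=2: events B1->F, B3->S, B2->T; outcomes B1=F, B2=T, B3=S
input #6, d=6, m=7, w=-1: events B1->F, B3->E, B4->S, B2->T; outcomes B1=F, B2=T, B3=E, B4=S
input #7, d=7, m=6, w=0: events B1->F, B3->E, B4->E, B2->T; outcomes B1=F, B2=T, B3=E, B4=E
input #8, d=8, m=8, w=0: events B1->F, B3->E, B4->E, B2->T; outcomes B1=F, B2=T, B3=E, B4=E
input #9, d=7, m=8, w=-4: events B1->F, B3->E, B4->E, B2->T; outcomes B1=F, B2=T, B3=E, B4=E
union over the pool: B1=F, B2=T, B3=S, B3=E, B4=S, B4=E
uncovered (2 of 8): B1=T, B2=F
Answer: 2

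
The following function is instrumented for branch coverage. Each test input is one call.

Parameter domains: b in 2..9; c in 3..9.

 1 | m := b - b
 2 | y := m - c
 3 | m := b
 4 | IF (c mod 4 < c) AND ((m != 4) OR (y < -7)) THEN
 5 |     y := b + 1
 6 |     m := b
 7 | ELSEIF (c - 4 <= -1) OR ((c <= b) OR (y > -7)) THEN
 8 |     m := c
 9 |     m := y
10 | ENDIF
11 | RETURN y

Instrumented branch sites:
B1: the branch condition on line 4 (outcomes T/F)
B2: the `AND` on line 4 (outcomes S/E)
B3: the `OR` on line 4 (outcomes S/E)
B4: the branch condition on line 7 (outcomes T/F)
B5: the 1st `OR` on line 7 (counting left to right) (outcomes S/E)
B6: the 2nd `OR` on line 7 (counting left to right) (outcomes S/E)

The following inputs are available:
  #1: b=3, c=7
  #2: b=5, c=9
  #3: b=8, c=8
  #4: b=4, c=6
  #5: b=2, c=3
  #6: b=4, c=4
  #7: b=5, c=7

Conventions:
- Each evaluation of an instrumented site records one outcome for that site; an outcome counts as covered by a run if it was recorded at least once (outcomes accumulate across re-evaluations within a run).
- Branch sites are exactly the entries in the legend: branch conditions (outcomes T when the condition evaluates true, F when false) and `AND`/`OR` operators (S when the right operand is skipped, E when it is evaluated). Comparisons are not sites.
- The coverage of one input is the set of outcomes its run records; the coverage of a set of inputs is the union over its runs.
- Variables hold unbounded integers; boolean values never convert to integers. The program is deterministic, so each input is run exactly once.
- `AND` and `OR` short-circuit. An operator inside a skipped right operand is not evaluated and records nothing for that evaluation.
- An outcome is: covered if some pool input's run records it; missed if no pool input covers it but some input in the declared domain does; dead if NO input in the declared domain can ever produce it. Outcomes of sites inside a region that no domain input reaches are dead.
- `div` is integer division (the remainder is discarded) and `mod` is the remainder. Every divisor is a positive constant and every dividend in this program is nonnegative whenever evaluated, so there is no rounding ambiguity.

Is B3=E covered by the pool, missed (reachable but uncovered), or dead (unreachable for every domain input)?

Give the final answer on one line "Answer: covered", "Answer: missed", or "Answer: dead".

B3=E is recorded by pool input(s) 4, 6 -> covered

Answer: covered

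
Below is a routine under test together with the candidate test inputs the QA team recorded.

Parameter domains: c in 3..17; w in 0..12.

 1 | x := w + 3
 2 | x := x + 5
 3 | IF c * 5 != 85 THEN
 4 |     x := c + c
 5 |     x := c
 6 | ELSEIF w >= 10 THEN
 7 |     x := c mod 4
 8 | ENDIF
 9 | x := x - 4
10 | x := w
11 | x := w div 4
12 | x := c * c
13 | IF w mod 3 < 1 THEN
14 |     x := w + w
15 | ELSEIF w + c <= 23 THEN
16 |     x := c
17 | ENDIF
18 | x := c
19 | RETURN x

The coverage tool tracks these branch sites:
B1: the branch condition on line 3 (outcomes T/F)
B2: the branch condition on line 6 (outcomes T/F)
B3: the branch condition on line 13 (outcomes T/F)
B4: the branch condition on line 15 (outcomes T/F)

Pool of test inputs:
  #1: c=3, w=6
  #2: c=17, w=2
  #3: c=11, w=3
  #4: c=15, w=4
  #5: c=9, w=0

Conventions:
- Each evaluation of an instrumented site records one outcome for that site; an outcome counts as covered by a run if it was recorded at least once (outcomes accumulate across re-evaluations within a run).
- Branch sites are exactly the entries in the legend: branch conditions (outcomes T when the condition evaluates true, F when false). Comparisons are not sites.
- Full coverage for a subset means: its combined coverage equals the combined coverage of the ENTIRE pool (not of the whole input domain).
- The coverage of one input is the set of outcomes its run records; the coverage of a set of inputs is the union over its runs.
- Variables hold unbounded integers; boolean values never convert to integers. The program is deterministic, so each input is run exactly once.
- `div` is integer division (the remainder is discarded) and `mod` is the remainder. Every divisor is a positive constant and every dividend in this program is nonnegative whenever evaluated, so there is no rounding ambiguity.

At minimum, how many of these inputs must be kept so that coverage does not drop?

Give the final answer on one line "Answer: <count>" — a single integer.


input #1 (c=3, w=6): covers B1=T, B3=T
input #2 (c=17, w=2): covers B1=F, B2=F, B3=F, B4=T
input #3 (c=11, w=3): covers B1=T, B3=T
input #4 (c=15, w=4): covers B1=T, B3=F, B4=T
input #5 (c=9, w=0): covers B1=T, B3=T
pool-wide coverage (6 outcomes): B1=T, B1=F, B2=F, B3=T, B3=F, B4=T
checked all size-1 subsets: none covers 6 outcomes (max 4/6)
inputs {1, 2} (size 2) cover everything; no size-2 subset with a lexicographically smaller index list covers all 6
Answer: 2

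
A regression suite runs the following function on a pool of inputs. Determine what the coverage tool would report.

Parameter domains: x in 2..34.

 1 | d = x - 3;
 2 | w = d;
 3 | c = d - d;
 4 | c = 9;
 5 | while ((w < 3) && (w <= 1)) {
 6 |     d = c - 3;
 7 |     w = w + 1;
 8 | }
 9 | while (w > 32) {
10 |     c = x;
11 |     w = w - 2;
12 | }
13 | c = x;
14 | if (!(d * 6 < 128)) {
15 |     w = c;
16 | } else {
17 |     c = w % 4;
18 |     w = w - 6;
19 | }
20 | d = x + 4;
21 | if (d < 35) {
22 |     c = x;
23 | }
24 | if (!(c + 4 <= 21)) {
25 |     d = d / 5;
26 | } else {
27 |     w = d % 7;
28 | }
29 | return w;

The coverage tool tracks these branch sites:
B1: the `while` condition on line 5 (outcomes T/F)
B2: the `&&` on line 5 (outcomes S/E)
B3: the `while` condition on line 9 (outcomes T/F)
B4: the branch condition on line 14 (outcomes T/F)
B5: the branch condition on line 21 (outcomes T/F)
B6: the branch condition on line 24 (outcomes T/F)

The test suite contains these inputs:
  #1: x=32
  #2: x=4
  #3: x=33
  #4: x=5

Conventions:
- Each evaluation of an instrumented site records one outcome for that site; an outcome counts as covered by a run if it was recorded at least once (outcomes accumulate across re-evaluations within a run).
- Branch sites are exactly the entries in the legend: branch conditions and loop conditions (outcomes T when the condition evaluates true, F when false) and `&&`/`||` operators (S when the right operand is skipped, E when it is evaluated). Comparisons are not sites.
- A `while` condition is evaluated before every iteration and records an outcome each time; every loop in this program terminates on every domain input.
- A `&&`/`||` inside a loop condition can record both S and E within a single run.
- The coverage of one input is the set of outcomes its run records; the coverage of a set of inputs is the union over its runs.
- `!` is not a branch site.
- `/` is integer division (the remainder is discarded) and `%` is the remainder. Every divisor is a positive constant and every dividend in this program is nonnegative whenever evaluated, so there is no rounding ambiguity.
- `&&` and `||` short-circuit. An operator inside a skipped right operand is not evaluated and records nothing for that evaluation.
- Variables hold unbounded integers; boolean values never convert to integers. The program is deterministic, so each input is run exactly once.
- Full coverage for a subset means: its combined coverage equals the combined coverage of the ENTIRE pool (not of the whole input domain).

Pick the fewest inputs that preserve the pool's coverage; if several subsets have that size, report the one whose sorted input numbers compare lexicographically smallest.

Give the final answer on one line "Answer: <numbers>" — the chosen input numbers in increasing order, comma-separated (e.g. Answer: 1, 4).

input #1 (x=32): events B2->S, B1->F, B3->F, B4->T, B5->F, B6->T; covers B1=F, B2=S, B3=F, B4=T, B5=F, B6=T
input #2 (x=4): events B2->E, B1->T, B2->E, B1->F, B3->F, B4->F, B5->T, B6->F; covers B1=T, B1=F, B2=E, B3=F, B4=F, B5=T, B6=F
input #3 (x=33): events B2->S, B1->F, B3->F, B4->T, B5->F, B6->T; covers B1=F, B2=S, B3=F, B4=T, B5=F, B6=T
input #4 (x=5): events B2->E, B1->F, B3->F, B4->F, B5->T, B6->F; covers B1=F, B2=E, B3=F, B4=F, B5=T, B6=F
the full pool covers 11 outcomes: B1=T, B1=F, B2=S, B2=E, B3=F, B4=T, B4=F, B5=T, B5=F, B6=T, B6=F
every size-1 subset falls short of the 11 outcomes (best: 7/11)
inputs {1, 2} (size 2) cover everything; no size-2 subset with a lexicographically smaller index list covers all 11

Answer: 1, 2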